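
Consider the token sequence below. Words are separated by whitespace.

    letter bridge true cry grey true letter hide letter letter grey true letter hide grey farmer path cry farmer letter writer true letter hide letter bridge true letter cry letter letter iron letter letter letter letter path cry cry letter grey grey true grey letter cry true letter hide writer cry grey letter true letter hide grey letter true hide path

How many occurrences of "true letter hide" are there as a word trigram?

5

Scanning the 59 overlapping trigram windows for "true letter hide":
  position 6–8: true letter hide
  position 12–14: true letter hide
  position 22–24: true letter hide
  position 47–49: true letter hide
  position 54–56: true letter hide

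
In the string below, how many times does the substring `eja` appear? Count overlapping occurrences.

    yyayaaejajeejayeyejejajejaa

Sliding a length-3 window over the 27 characters (25 positions):
  position 7–9: eja
  position 12–14: eja
  position 20–22: eja
  position 24–26: eja

4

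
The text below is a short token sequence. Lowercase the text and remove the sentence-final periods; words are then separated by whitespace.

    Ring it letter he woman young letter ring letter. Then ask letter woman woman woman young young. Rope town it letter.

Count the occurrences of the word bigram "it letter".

Scanning the 20 overlapping bigram windows for "it letter":
  position 2–3: it letter
  position 20–21: it letter

2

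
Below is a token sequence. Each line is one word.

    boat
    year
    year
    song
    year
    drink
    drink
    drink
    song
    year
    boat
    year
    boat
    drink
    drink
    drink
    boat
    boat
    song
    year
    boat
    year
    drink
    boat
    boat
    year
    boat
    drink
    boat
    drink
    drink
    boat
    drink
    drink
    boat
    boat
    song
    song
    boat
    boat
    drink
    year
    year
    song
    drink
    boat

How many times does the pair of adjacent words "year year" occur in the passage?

2

Scanning the 45 overlapping bigram windows for "year year":
  position 2–3: year year
  position 42–43: year year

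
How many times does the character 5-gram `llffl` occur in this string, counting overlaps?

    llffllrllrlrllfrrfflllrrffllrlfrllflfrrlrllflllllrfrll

Sliding a length-5 window over the 54 characters (50 positions):
  position 1–5: llffl

1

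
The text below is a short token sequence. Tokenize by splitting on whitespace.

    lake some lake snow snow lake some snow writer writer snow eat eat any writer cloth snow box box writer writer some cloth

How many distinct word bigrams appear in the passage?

20

23 tokens → 22 bigram windows in total.
Repeated bigrams (each contributes count−1 duplicates):
  lake some: 2
  writer writer: 2
2 duplicate windows → 22 − 2 = 20 distinct.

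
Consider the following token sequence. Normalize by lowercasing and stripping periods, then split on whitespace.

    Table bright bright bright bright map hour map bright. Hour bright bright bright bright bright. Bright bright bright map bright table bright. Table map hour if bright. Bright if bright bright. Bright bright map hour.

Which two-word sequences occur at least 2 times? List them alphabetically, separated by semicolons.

Bigram counts meeting the condition (at least 2 times):
  bright bright: 14
  bright map: 3
  bright table: 2
  if bright: 2
  map bright: 2
  map hour: 3
  table bright: 2

bright bright; bright map; bright table; if bright; map bright; map hour; table bright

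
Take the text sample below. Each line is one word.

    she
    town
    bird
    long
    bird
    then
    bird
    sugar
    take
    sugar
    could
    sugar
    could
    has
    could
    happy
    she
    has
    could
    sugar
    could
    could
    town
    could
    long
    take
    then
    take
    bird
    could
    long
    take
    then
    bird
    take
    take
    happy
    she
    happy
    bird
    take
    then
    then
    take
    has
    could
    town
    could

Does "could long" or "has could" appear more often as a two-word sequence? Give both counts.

"has could" (3 vs 2)

"could long": 2 occurrences
"has could": 3 occurrences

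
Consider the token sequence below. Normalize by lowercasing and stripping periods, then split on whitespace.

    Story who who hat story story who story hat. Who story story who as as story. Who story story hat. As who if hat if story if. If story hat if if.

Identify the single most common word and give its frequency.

Unigram frequencies (highest first):
  story: 11
  who: 7
  if: 6
  hat: 5
  as: 3

"story", 11 times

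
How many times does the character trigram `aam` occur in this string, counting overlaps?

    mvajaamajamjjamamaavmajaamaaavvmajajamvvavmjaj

2

Sliding a length-3 window over the 46 characters (44 positions):
  position 5–7: aam
  position 24–26: aam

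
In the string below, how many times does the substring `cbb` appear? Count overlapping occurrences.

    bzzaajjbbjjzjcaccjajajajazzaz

0

Sliding a length-3 window over the 29 characters (27 positions):
  (no match at any position)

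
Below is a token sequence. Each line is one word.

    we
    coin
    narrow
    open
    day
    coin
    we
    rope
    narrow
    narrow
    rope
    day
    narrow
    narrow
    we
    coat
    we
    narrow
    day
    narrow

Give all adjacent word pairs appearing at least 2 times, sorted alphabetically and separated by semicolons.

Bigram counts meeting the condition (at least 2 times):
  day narrow: 2
  narrow narrow: 2

day narrow; narrow narrow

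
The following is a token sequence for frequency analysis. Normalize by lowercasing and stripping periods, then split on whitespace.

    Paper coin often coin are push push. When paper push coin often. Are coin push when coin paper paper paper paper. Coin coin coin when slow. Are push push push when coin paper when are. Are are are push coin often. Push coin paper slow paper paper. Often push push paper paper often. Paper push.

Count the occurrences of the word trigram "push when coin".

Scanning the 53 overlapping trigram windows for "push when coin":
  position 15–17: push when coin
  position 30–32: push when coin

2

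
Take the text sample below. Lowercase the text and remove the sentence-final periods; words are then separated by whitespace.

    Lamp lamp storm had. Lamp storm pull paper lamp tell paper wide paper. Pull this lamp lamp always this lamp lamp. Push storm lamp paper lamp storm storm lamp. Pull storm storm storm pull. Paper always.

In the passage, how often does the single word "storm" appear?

8

Scanning the 36 tokens for "storm":
  position 3: storm
  position 6: storm
  position 23: storm
  position 27: storm
  position 28: storm
  position 31: storm
  position 32: storm
  position 33: storm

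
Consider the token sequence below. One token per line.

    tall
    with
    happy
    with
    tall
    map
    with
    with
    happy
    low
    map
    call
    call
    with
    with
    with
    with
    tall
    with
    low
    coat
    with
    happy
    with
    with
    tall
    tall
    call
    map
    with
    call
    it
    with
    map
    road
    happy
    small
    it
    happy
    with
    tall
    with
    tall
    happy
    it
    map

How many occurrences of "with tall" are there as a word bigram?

5

Scanning the 45 overlapping bigram windows for "with tall":
  position 4–5: with tall
  position 17–18: with tall
  position 25–26: with tall
  position 40–41: with tall
  position 42–43: with tall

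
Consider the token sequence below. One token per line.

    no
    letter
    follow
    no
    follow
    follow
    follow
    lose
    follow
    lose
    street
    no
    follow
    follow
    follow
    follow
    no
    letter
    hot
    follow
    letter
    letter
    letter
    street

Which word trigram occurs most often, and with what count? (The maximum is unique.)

"follow follow follow", 3 times

Trigram frequencies (highest first):
  follow follow follow: 3
  no follow follow: 2
  no letter follow: 1
  letter follow no: 1
  follow no follow: 1
  follow follow lose: 1
  … (13 more, each ≤ 1)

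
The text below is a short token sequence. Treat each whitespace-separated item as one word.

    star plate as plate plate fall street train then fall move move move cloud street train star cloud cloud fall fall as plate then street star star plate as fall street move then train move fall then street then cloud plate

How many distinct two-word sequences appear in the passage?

41 tokens → 40 bigram windows in total.
Repeated bigrams (each contributes count−1 duplicates):
  as plate: 2
  fall street: 2
  move move: 2
  plate as: 2
  star plate: 2
  street train: 2
  then street: 2
7 duplicate windows → 40 − 7 = 33 distinct.

33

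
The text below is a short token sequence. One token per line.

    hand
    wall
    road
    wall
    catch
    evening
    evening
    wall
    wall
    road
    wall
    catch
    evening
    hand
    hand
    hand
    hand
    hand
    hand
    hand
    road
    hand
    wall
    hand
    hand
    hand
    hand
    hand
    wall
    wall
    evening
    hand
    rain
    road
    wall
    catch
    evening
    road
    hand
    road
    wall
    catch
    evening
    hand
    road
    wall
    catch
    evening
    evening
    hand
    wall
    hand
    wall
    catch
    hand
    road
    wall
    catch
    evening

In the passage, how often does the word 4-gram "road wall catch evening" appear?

6

Scanning the 56 overlapping 4-gram windows for "road wall catch evening":
  position 3–6: road wall catch evening
  position 10–13: road wall catch evening
  position 34–37: road wall catch evening
  position 40–43: road wall catch evening
  position 45–48: road wall catch evening
  position 56–59: road wall catch evening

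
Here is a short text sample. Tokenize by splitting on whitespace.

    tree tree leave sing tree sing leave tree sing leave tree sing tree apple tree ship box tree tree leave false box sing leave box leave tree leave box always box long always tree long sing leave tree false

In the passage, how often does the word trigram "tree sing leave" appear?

Scanning the 37 overlapping trigram windows for "tree sing leave":
  position 5–7: tree sing leave
  position 8–10: tree sing leave

2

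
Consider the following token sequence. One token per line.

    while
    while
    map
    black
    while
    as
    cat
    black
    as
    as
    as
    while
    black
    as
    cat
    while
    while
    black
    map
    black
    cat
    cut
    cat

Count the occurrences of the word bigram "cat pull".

Scanning the 22 overlapping bigram windows for "cat pull":
  (none found)

0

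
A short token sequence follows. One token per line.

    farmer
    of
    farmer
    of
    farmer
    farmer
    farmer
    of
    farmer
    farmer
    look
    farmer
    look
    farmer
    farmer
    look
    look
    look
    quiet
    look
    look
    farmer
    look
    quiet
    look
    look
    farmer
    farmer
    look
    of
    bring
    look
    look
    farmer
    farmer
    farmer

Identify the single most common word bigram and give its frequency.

Bigram frequencies (highest first):
  farmer farmer: 7
  farmer look: 5
  look farmer: 5
  look look: 5
  farmer of: 3
  of farmer: 3
  … (5 more, each ≤ 2)

"farmer farmer", 7 times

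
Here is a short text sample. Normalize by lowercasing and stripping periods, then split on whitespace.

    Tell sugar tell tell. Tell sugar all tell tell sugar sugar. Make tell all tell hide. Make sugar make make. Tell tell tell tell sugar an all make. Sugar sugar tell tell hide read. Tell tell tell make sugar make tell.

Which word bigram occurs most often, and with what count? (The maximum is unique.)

"tell tell", 9 times

Bigram frequencies (highest first):
  tell tell: 9
  tell sugar: 4
  sugar make: 3
  make tell: 3
  make sugar: 3
  sugar tell: 2
  … (13 more, each ≤ 2)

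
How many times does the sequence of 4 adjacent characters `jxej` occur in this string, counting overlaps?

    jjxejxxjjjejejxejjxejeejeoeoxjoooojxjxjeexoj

Sliding a length-4 window over the 44 characters (41 positions):
  position 2–5: jxej
  position 14–17: jxej
  position 18–21: jxej

3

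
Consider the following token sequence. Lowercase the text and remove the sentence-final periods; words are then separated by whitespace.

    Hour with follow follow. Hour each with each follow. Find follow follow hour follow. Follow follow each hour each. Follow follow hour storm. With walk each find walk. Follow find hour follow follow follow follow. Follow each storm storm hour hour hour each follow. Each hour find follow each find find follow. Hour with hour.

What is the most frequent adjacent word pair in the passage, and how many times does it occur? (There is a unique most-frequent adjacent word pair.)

Bigram frequencies (highest first):
  follow follow: 9
  follow hour: 4
  follow each: 4
  hour each: 3
  each follow: 3
  find follow: 3
  … (22 more, each ≤ 2)

"follow follow", 9 times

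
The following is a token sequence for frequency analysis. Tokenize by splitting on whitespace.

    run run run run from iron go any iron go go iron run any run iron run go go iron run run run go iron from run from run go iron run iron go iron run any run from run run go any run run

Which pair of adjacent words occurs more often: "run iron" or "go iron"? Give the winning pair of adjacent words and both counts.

"go iron" (5 vs 2)

"run iron": 2 occurrences
"go iron": 5 occurrences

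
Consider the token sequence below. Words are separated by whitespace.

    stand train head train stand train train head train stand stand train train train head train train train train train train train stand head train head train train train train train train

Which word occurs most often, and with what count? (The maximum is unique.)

Unigram frequencies (highest first):
  train: 22
  stand: 5
  head: 5

"train", 22 times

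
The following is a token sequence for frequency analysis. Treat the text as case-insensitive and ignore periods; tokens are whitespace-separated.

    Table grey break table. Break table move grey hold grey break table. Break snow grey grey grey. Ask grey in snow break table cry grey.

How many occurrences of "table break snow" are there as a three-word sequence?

1

Scanning the 23 overlapping trigram windows for "table break snow":
  position 12–14: table break snow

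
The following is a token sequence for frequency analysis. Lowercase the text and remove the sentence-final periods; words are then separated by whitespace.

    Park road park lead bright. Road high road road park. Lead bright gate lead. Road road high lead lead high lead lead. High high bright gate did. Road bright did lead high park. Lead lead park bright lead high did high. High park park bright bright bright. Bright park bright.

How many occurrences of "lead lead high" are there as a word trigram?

Scanning the 48 overlapping trigram windows for "lead lead high":
  position 18–20: lead lead high
  position 21–23: lead lead high

2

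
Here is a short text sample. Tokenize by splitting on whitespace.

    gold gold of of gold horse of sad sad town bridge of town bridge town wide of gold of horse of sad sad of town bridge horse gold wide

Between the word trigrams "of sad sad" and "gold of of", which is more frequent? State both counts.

"of sad sad": 2 occurrences
"gold of of": 1 occurrence

"of sad sad" (2 vs 1)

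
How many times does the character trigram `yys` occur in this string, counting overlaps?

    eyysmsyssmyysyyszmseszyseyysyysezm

5

Sliding a length-3 window over the 34 characters (32 positions):
  position 2–4: yys
  position 11–13: yys
  position 14–16: yys
  position 26–28: yys
  position 29–31: yys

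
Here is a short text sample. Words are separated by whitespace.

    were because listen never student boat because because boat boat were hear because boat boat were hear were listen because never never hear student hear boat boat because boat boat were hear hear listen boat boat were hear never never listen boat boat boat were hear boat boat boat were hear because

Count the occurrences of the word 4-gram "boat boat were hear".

Scanning the 49 overlapping 4-gram windows for "boat boat were hear":
  position 9–12: boat boat were hear
  position 14–17: boat boat were hear
  position 29–32: boat boat were hear
  position 35–38: boat boat were hear
  position 43–46: boat boat were hear
  position 48–51: boat boat were hear

6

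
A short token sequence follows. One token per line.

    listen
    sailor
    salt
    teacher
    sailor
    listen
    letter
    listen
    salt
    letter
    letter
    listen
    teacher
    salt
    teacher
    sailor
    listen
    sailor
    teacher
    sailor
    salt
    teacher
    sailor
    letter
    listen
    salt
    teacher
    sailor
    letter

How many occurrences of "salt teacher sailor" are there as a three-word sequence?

Scanning the 27 overlapping trigram windows for "salt teacher sailor":
  position 3–5: salt teacher sailor
  position 14–16: salt teacher sailor
  position 21–23: salt teacher sailor
  position 26–28: salt teacher sailor

4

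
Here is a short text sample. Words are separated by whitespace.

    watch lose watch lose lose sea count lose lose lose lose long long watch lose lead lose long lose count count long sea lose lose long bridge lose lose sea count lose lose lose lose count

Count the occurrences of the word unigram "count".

5

Scanning the 36 tokens for "count":
  position 7: count
  position 20: count
  position 21: count
  position 31: count
  position 36: count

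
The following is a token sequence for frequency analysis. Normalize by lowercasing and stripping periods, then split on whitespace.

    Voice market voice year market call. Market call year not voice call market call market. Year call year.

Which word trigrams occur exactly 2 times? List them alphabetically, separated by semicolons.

Trigram counts meeting the condition (exactly 2 times):
  call market call: 2
  market call market: 2

call market call; market call market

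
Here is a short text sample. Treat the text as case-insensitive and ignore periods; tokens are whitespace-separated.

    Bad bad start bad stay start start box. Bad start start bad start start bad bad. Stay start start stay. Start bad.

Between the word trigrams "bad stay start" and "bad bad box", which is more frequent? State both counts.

"bad stay start" (2 vs 0)

"bad stay start": 2 occurrences
"bad bad box": 0 occurrences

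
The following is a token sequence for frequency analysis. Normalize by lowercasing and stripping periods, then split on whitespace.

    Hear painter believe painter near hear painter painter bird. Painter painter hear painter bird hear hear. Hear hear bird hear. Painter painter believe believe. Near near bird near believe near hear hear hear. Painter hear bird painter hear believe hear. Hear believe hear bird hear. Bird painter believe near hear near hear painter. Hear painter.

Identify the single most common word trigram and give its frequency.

"hear hear hear", 3 times

Trigram frequencies (highest first):
  hear hear hear: 3
  near hear painter: 2
  hear painter painter: 2
  painter hear painter: 2
  hear bird hear: 2
  believe near hear: 2
  … (37 more, each ≤ 2)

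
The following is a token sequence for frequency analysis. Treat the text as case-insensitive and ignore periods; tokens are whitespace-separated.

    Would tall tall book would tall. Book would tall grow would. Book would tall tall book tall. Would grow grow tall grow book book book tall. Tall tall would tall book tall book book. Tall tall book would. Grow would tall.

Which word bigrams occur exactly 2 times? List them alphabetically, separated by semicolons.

grow would; tall grow; tall would; would grow

Bigram counts meeting the condition (exactly 2 times):
  grow would: 2
  tall grow: 2
  tall would: 2
  would grow: 2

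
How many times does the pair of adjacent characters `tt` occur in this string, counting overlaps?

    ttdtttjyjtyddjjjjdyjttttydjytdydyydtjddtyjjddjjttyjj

7

Sliding a length-2 window over the 52 characters (51 positions):
  position 1–2: tt
  position 4–5: tt
  position 5–6: tt
  position 21–22: tt
  position 22–23: tt
  position 23–24: tt
  position 48–49: tt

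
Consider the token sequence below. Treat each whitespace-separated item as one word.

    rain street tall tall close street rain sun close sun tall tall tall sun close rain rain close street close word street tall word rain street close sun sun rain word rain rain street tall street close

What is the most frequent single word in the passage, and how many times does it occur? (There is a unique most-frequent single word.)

Unigram frequencies (highest first):
  rain: 8
  street: 7
  tall: 7
  close: 7
  sun: 5
  word: 3

"rain", 8 times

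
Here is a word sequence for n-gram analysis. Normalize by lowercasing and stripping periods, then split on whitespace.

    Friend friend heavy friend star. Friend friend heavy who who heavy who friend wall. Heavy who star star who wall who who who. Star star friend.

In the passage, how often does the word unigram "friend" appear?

7

Scanning the 26 tokens for "friend":
  position 1: friend
  position 2: friend
  position 4: friend
  position 6: friend
  position 7: friend
  position 13: friend
  position 26: friend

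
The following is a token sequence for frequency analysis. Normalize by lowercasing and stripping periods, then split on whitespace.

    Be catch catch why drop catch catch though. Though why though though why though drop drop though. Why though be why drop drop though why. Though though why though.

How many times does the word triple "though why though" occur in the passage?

5

Scanning the 27 overlapping trigram windows for "though why though":
  position 9–11: though why though
  position 12–14: though why though
  position 17–19: though why though
  position 24–26: though why though
  position 27–29: though why though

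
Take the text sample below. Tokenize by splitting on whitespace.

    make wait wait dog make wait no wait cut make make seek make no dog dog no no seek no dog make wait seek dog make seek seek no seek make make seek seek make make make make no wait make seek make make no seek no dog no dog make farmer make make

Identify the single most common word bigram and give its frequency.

"make make", 7 times

Bigram frequencies (highest first):
  make make: 7
  dog make: 4
  make seek: 4
  seek make: 4
  no dog: 4
  make wait: 3
  … (18 more, each ≤ 3)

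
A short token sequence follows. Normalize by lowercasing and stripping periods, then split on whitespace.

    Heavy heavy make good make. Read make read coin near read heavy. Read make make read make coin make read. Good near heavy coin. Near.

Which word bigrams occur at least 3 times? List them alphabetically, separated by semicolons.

Bigram counts meeting the condition (at least 3 times):
  make read: 4
  read make: 3

make read; read make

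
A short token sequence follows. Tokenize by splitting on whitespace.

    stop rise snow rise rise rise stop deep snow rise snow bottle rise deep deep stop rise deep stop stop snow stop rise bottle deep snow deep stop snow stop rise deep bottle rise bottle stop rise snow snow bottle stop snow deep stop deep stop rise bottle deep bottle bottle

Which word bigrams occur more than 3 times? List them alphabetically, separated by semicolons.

Bigram counts meeting the condition (more than 3 times):
  deep stop: 5
  stop rise: 6

deep stop; stop rise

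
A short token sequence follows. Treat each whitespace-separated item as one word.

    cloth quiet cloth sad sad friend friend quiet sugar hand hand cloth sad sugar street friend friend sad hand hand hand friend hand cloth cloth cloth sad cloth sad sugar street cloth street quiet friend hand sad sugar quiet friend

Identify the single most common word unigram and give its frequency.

Unigram frequencies (highest first):
  cloth: 8
  sad: 7
  friend: 7
  hand: 7
  quiet: 4
  sugar: 4
  … (1 more, each ≤ 3)

"cloth", 8 times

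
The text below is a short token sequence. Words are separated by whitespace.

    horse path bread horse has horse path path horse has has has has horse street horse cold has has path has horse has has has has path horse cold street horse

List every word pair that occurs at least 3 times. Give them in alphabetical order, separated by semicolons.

has has; has horse; horse has

Bigram counts meeting the condition (at least 3 times):
  has has: 7
  has horse: 3
  horse has: 3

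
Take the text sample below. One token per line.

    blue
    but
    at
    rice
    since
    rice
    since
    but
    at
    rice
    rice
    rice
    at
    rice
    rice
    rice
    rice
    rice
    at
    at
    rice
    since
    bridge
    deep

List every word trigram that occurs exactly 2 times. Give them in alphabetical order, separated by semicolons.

Trigram counts meeting the condition (exactly 2 times):
  at rice rice: 2
  at rice since: 2
  but at rice: 2
  rice rice at: 2

at rice rice; at rice since; but at rice; rice rice at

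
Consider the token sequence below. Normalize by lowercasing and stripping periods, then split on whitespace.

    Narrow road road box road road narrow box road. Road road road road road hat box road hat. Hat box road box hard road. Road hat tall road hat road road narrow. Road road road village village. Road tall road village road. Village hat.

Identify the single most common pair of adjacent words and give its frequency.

Bigram frequencies (highest first):
  road road: 11
  box road: 4
  road hat: 4
  road village: 3
  narrow road: 2
  road box: 2
  … (13 more, each ≤ 2)

"road road", 11 times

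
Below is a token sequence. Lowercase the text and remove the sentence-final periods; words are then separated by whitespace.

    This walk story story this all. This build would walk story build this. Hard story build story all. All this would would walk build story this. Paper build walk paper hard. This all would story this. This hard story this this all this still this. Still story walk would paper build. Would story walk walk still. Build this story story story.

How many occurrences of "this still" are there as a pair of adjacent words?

Scanning the 60 overlapping bigram windows for "this still":
  position 43–44: this still
  position 45–46: this still

2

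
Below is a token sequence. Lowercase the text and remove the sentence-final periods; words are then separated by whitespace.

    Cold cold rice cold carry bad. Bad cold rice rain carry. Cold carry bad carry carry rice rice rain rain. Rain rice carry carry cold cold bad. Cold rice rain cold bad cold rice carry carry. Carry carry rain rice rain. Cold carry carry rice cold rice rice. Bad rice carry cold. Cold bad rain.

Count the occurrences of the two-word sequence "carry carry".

6

Scanning the 54 overlapping bigram windows for "carry carry":
  position 15–16: carry carry
  position 23–24: carry carry
  position 35–36: carry carry
  position 36–37: carry carry
  position 37–38: carry carry
  position 43–44: carry carry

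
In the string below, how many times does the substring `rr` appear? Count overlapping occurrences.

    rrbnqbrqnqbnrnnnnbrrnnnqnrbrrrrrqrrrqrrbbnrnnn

9

Sliding a length-2 window over the 46 characters (45 positions):
  position 1–2: rr
  position 19–20: rr
  position 28–29: rr
  position 29–30: rr
  position 30–31: rr
  position 31–32: rr
  position 34–35: rr
  position 35–36: rr
  position 38–39: rr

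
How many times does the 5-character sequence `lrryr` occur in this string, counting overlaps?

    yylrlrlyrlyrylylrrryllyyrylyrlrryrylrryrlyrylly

2

Sliding a length-5 window over the 47 characters (43 positions):
  position 30–34: lrryr
  position 36–40: lrryr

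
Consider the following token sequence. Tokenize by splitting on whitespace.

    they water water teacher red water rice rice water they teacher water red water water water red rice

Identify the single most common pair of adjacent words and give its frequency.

Bigram frequencies (highest first):
  water water: 3
  red water: 2
  water red: 2
  they water: 1
  water teacher: 1
  teacher red: 1
  … (7 more, each ≤ 1)

"water water", 3 times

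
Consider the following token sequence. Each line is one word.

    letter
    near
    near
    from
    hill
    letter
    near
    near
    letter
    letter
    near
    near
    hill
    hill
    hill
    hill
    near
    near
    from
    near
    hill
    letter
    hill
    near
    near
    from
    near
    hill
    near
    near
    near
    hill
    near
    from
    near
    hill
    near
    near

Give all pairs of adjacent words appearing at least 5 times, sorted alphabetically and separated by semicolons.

Bigram counts meeting the condition (at least 5 times):
  hill near: 5
  near hill: 5
  near near: 8

hill near; near hill; near near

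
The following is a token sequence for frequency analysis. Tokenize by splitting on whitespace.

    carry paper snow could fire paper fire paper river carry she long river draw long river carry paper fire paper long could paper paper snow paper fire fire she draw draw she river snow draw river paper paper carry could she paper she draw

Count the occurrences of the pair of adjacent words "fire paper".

Scanning the 43 overlapping bigram windows for "fire paper":
  position 5–6: fire paper
  position 7–8: fire paper
  position 19–20: fire paper

3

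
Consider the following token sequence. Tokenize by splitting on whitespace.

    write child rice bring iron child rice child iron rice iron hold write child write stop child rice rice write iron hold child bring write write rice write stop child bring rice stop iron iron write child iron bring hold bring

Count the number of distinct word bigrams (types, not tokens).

41 tokens → 40 bigram windows in total.
Repeated bigrams (each contributes count−1 duplicates):
  child rice: 3
  write child: 3
  child bring: 2
  child iron: 2
  iron hold: 2
  rice write: 2
  stop child: 2
  write stop: 2
10 duplicate windows → 40 − 10 = 30 distinct.

30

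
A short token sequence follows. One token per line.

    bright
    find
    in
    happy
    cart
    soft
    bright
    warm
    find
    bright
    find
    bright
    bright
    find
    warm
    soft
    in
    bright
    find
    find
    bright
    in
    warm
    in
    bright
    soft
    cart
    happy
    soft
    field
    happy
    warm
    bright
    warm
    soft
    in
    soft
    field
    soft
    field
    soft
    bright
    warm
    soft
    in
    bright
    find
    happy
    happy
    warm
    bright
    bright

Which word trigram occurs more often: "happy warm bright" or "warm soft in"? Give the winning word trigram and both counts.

"happy warm bright": 2 occurrences
"warm soft in": 3 occurrences

"warm soft in" (3 vs 2)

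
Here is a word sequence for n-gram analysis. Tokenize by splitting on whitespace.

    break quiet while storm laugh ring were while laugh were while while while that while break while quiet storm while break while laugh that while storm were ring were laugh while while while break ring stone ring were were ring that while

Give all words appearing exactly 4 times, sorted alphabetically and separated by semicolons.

break; laugh

Unigram counts meeting the condition (exactly 4 times):
  break: 4
  laugh: 4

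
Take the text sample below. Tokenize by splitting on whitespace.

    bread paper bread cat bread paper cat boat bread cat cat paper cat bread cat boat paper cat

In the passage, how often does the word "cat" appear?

Scanning the 18 tokens for "cat":
  position 4: cat
  position 7: cat
  position 10: cat
  position 11: cat
  position 13: cat
  position 15: cat
  position 18: cat

7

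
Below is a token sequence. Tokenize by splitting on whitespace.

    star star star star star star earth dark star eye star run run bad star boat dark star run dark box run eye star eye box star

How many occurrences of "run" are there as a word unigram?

4

Scanning the 27 tokens for "run":
  position 12: run
  position 13: run
  position 19: run
  position 22: run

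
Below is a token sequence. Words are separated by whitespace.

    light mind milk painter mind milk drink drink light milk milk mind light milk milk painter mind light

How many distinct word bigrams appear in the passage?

18 tokens → 17 bigram windows in total.
Repeated bigrams (each contributes count−1 duplicates):
  light milk: 2
  milk milk: 2
  milk painter: 2
  mind light: 2
  mind milk: 2
  painter mind: 2
6 duplicate windows → 17 − 6 = 11 distinct.

11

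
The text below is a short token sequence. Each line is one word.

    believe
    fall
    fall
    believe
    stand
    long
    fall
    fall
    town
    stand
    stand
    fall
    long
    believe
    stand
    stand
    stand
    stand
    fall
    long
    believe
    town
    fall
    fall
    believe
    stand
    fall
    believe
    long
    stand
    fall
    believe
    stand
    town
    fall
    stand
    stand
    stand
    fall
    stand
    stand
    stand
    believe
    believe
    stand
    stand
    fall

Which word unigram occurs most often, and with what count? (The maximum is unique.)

Unigram frequencies (highest first):
  stand: 18
  fall: 13
  believe: 9
  long: 4
  town: 3

"stand", 18 times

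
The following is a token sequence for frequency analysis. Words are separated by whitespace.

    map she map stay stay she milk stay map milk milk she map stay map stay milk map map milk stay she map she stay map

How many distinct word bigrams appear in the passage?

26 tokens → 25 bigram windows in total.
Repeated bigrams (each contributes count−1 duplicates):
  map stay: 3
  she map: 3
  stay map: 3
  map milk: 2
  map she: 2
  milk stay: 2
  stay she: 2
10 duplicate windows → 25 − 10 = 15 distinct.

15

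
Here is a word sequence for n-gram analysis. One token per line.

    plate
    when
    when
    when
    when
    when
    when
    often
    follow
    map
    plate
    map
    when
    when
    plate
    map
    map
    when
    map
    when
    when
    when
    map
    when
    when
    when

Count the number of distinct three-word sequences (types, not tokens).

26 tokens → 24 trigram windows in total.
Repeated trigrams (each contributes count−1 duplicates):
  when when when: 6
  map when when: 3
  when map when: 2
8 duplicate windows → 24 − 8 = 16 distinct.

16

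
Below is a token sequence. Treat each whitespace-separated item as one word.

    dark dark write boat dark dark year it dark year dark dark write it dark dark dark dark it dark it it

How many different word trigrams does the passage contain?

18

22 tokens → 20 trigram windows in total.
Repeated trigrams (each contributes count−1 duplicates):
  dark dark dark: 2
  dark dark write: 2
2 duplicate windows → 20 − 2 = 18 distinct.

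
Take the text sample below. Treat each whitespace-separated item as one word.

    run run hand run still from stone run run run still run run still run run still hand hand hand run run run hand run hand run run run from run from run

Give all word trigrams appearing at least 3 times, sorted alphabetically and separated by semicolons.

Trigram counts meeting the condition (at least 3 times):
  run hand run: 3
  run run run: 3
  run run still: 3

run hand run; run run run; run run still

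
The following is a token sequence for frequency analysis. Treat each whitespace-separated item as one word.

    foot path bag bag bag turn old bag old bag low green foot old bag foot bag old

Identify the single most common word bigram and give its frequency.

"old bag", 3 times

Bigram frequencies (highest first):
  old bag: 3
  bag bag: 2
  bag old: 2
  foot path: 1
  path bag: 1
  bag turn: 1
  … (7 more, each ≤ 1)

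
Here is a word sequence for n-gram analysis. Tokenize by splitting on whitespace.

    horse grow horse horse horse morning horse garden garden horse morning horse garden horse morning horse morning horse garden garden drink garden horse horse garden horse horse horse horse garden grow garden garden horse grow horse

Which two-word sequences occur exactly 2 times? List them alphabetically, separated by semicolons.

Bigram counts meeting the condition (exactly 2 times):
  grow horse: 2
  horse grow: 2

grow horse; horse grow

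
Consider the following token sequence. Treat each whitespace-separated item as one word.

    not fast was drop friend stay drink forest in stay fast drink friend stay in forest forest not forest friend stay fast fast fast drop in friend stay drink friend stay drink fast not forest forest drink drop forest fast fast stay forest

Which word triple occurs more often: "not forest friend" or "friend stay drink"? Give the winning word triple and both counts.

"friend stay drink" (3 vs 1)

"not forest friend": 1 occurrence
"friend stay drink": 3 occurrences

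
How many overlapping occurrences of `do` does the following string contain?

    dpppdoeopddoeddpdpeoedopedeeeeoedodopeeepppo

5

Sliding a length-2 window over the 44 characters (43 positions):
  position 5–6: do
  position 11–12: do
  position 22–23: do
  position 33–34: do
  position 35–36: do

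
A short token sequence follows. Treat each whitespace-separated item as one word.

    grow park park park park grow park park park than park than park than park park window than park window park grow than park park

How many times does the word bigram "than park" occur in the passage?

5

Scanning the 24 overlapping bigram windows for "than park":
  position 10–11: than park
  position 12–13: than park
  position 14–15: than park
  position 18–19: than park
  position 23–24: than park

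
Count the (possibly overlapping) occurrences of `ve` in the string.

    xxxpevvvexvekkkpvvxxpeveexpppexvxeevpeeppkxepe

Sliding a length-2 window over the 46 characters (45 positions):
  position 8–9: ve
  position 11–12: ve
  position 23–24: ve

3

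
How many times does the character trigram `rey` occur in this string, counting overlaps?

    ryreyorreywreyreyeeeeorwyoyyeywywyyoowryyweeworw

Sliding a length-3 window over the 48 characters (46 positions):
  position 3–5: rey
  position 8–10: rey
  position 12–14: rey
  position 15–17: rey

4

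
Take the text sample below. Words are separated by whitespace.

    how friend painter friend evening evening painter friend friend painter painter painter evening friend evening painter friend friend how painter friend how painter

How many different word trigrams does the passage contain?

23 tokens → 21 trigram windows in total.
Repeated trigrams (each contributes count−1 duplicates):
  evening painter friend: 2
  friend how painter: 2
  painter friend friend: 2
3 duplicate windows → 21 − 3 = 18 distinct.

18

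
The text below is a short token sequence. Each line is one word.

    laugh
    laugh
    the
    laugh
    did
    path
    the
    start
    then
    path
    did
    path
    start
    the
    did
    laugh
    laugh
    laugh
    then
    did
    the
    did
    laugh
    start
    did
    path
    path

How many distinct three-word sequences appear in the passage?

24

27 tokens → 25 trigram windows in total.
Repeated trigrams (each contributes count−1 duplicates):
  the did laugh: 2
1 duplicate windows → 25 − 1 = 24 distinct.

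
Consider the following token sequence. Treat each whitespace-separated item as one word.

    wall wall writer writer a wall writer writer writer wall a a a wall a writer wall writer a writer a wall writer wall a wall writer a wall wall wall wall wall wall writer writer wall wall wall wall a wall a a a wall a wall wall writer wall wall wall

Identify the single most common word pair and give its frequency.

Bigram frequencies (highest first):
  wall wall: 12
  a wall: 8
  wall writer: 7
  wall a: 6
  writer wall: 5
  writer writer: 4
  … (3 more, each ≤ 4)

"wall wall", 12 times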